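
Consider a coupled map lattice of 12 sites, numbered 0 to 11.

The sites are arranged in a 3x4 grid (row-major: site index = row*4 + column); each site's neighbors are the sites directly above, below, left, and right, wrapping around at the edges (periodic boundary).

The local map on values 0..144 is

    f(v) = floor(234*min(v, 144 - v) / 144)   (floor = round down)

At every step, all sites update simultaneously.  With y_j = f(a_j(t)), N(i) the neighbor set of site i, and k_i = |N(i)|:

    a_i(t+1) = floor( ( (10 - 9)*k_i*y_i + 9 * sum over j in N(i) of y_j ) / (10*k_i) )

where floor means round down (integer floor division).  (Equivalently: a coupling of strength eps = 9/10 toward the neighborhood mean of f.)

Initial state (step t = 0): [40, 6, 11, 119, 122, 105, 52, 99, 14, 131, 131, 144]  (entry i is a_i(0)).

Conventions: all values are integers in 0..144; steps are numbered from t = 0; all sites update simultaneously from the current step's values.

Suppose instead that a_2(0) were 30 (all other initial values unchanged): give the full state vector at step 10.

Answer: [83, 88, 82, 88, 89, 84, 87, 84, 87, 85, 85, 85]
Key observation: This trace re-runs the system from the modified initial state.

Derivation:
t=0: [40, 6, 30, 119, 122, 105, 52, 99, 14, 131, 131, 144]
t=1: [30, 45, 39, 45, 53, 39, 54, 43, 29, 27, 36, 35]
t=2: [67, 56, 71, 60, 59, 71, 65, 74, 57, 58, 61, 61]
t=3: [95, 106, 99, 107, 105, 98, 109, 100, 98, 98, 102, 100]
t=4: [65, 73, 62, 72, 73, 64, 69, 63, 71, 69, 68, 68]
t=5: [114, 106, 112, 105, 107, 112, 104, 112, 110, 111, 108, 110]
t=6: [58, 52, 60, 52, 52, 58, 54, 59, 54, 56, 56, 56]
t=7: [85, 93, 87, 93, 91, 87, 93, 87, 89, 89, 91, 89]
t=8: [85, 91, 83, 91, 91, 85, 89, 85, 89, 87, 87, 87]
t=9: [87, 94, 89, 94, 92, 88, 94, 88, 91, 90, 92, 90]
t=10: [83, 88, 82, 88, 89, 84, 87, 84, 87, 85, 85, 85]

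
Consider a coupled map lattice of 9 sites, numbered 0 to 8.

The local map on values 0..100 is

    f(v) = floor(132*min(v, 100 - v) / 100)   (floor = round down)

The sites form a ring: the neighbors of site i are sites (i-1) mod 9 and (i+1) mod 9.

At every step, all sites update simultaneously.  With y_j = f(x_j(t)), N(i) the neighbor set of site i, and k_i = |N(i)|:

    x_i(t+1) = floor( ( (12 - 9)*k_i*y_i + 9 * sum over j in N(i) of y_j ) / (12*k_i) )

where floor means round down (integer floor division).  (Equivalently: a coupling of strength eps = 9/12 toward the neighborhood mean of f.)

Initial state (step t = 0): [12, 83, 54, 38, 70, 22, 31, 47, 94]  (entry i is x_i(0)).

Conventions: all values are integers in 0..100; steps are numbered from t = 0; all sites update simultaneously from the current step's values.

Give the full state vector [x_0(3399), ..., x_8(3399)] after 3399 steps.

Answer: [49, 50, 56, 60, 63, 63, 60, 56, 50]
Key observation: The state at step 13, [49, 50, 56, 60, 63, 63, 60, 56, 50], reappears at step 15: the system is in a cycle of period 2 from step 13 on.  Therefore the state at step 3399 equals the state at step 13 + ((3399 - 13) mod 2) = 13, which is [49, 50, 56, 60, 63, 63, 60, 56, 50].

Derivation:
t=0: [12, 83, 54, 38, 70, 22, 31, 47, 94]
t=1: [14, 33, 42, 49, 39, 36, 44, 33, 30]
t=2: [35, 38, 53, 55, 54, 52, 48, 47, 32]
t=3: [46, 53, 56, 60, 60, 61, 62, 54, 51]
t=4: [62, 59, 57, 54, 51, 51, 54, 57, 61]
t=5: [51, 53, 56, 60, 62, 62, 60, 55, 52]
t=6: [62, 61, 57, 53, 50, 50, 53, 57, 61]
t=7: [50, 52, 56, 61, 64, 64, 61, 56, 52]
t=8: [63, 62, 57, 52, 48, 48, 52, 57, 62]
t=9: [49, 51, 56, 60, 63, 63, 60, 56, 51]
t=10: [64, 61, 58, 52, 49, 49, 52, 58, 61]
t=11: [50, 51, 56, 60, 63, 63, 60, 56, 51]
t=12: [64, 62, 58, 52, 49, 49, 52, 58, 62]
t=13: [49, 50, 56, 60, 63, 63, 60, 56, 50]
t=14: [65, 62, 58, 52, 49, 49, 52, 58, 62]
t=15: [49, 50, 56, 60, 63, 63, 60, 56, 50]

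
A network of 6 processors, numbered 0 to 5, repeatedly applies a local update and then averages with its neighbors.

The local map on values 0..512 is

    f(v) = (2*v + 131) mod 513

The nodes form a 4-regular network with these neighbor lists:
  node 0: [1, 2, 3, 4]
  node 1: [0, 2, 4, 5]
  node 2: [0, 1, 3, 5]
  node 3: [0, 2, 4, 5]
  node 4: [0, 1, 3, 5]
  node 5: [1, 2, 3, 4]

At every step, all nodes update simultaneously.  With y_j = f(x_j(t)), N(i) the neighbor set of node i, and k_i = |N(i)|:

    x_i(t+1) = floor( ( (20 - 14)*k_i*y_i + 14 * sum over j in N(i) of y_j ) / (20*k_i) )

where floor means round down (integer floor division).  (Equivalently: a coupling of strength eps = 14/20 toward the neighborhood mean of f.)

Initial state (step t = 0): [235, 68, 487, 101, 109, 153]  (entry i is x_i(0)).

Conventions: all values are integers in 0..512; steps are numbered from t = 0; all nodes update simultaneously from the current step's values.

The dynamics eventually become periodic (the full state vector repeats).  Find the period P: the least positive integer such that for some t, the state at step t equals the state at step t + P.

Answer: 18
Key observation: The state at step 14, [189, 189, 189, 190, 190, 190], reappears at step 32 — and no state repeats earlier — so the cycle the system enters has period 18.

Derivation:
t=0: [235, 68, 487, 101, 109, 153]
t=1: [206, 246, 220, 266, 301, 311]
t=2: [103, 128, 110, 140, 158, 166]
t=3: [380, 395, 384, 402, 413, 418]
t=4: [403, 413, 406, 417, 424, 426]
t=5: [440, 446, 442, 448, 453, 454]
t=6: [328, 332, 329, 179, 182, 183]
t=7: [352, 354, 352, 416, 418, 418]
t=8: [368, 369, 368, 406, 407, 407]
t=9: [381, 381, 381, 404, 404, 404]
t=10: [396, 396, 396, 409, 409, 409]
t=11: [419, 419, 419, 426, 426, 426]
t=12: [460, 460, 460, 465, 465, 465]
t=13: [28, 28, 28, 31, 31, 31]
t=14: [189, 189, 189, 190, 190, 190]
t=15: [509, 509, 509, 510, 510, 510]
t=16: [123, 123, 123, 124, 124, 124]
t=17: [377, 377, 377, 378, 378, 378]
t=18: [372, 372, 372, 373, 373, 373]
t=19: [362, 362, 362, 363, 363, 363]
t=20: [342, 342, 342, 343, 343, 343]
t=21: [302, 302, 302, 303, 303, 303]
t=22: [222, 222, 222, 223, 223, 223]
t=23: [62, 62, 62, 63, 63, 63]
t=24: [255, 255, 255, 256, 256, 256]
t=25: [128, 128, 128, 129, 129, 129]
t=26: [387, 387, 387, 388, 388, 388]
t=27: [392, 392, 392, 393, 393, 393]
t=28: [402, 402, 402, 403, 403, 403]
t=29: [422, 422, 422, 423, 423, 423]
t=30: [462, 462, 462, 463, 463, 463]
t=31: [29, 29, 29, 30, 30, 30]
t=32: [189, 189, 189, 190, 190, 190]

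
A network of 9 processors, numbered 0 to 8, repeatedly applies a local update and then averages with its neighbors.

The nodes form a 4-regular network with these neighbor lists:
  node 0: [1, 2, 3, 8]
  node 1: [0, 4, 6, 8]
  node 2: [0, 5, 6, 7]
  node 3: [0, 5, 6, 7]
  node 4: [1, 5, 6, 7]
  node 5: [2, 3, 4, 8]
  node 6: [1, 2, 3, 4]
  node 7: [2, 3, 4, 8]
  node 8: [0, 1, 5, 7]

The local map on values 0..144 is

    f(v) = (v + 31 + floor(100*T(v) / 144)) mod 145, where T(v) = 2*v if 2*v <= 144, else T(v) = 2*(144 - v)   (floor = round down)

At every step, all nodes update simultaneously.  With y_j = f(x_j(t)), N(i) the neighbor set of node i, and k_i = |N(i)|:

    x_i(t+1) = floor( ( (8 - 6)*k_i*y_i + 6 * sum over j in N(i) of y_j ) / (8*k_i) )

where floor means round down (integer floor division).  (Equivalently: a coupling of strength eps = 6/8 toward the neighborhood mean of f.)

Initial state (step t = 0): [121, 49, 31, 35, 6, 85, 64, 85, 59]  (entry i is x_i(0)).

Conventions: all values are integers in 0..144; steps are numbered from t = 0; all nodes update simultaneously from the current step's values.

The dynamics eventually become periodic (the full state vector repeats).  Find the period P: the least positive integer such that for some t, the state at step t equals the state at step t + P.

Simulating step by step:
t=0: [121, 49, 31, 35, 6, 85, 64, 85, 59]
t=1: [56, 28, 60, 62, 38, 67, 59, 67, 33]
t=2: [55, 75, 32, 34, 70, 66, 59, 66, 66]
t=3: [63, 40, 50, 52, 44, 69, 68, 69, 40]
t=4: [59, 96, 35, 37, 85, 64, 63, 64, 80]
t=5: [69, 43, 54, 55, 43, 73, 71, 73, 41]
t=6: [67, 101, 44, 45, 89, 69, 69, 69, 87]
t=7: [81, 48, 70, 71, 49, 83, 82, 83, 49]
t=8: [34, 21, 53, 53, 30, 34, 34, 34, 30]
t=9: [66, 100, 87, 87, 103, 70, 66, 70, 103]
t=10: [47, 44, 49, 49, 48, 49, 47, 49, 48]
t=11: [62, 87, 55, 55, 53, 1, 62, 1, 53]
t=12: [26, 30, 29, 29, 31, 19, 26, 19, 31]
t=13: [99, 99, 88, 88, 91, 95, 99, 95, 91]
t=14: [49, 48, 48, 48, 48, 50, 49, 50, 48]
t=15: [0, 1, 3, 3, 2, 1, 0, 1, 2]
t=16: [34, 33, 33, 33, 33, 35, 34, 35, 33]
t=17: [109, 110, 112, 112, 111, 110, 109, 110, 111]
t=18: [42, 42, 42, 42, 42, 42, 42, 42, 42]
t=19: [131, 131, 131, 131, 131, 131, 131, 131, 131]
t=20: [35, 35, 35, 35, 35, 35, 35, 35, 35]
t=21: [114, 114, 114, 114, 114, 114, 114, 114, 114]
t=22: [41, 41, 41, 41, 41, 41, 41, 41, 41]
t=23: [128, 128, 128, 128, 128, 128, 128, 128, 128]
t=24: [36, 36, 36, 36, 36, 36, 36, 36, 36]
t=25: [117, 117, 117, 117, 117, 117, 117, 117, 117]
t=26: [40, 40, 40, 40, 40, 40, 40, 40, 40]
t=27: [126, 126, 126, 126, 126, 126, 126, 126, 126]
t=28: [37, 37, 37, 37, 37, 37, 37, 37, 37]
t=29: [119, 119, 119, 119, 119, 119, 119, 119, 119]
t=30: [39, 39, 39, 39, 39, 39, 39, 39, 39]
t=31: [124, 124, 124, 124, 124, 124, 124, 124, 124]
t=32: [37, 37, 37, 37, 37, 37, 37, 37, 37]

Answer: 4
Key observation: The state at step 28, [37, 37, 37, 37, 37, 37, 37, 37, 37], reappears at step 32 — and no state repeats earlier — so the cycle the system enters has period 4.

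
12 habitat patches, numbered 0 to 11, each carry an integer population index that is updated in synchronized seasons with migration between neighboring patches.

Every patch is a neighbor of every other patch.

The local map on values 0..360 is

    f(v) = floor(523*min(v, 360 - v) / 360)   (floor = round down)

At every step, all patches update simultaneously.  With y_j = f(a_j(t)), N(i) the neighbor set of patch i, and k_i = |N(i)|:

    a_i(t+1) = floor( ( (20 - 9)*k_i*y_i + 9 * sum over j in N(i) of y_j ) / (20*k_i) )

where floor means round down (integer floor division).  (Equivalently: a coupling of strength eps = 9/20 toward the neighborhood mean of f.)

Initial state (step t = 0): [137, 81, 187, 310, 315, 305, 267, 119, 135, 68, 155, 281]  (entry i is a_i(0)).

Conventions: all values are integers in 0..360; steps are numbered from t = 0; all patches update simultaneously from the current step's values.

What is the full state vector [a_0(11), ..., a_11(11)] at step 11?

Answer: [246, 244, 245, 244, 244, 244, 245, 245, 245, 244, 246, 244]

Derivation:
t=0: [137, 81, 187, 310, 315, 305, 267, 119, 135, 68, 155, 281]
t=1: [171, 130, 198, 107, 103, 110, 139, 158, 170, 120, 185, 128]
t=2: [225, 194, 218, 178, 174, 180, 201, 215, 224, 187, 228, 193]
t=3: [211, 234, 216, 243, 240, 244, 228, 218, 212, 239, 209, 235]
t=4: [204, 187, 200, 180, 182, 179, 191, 199, 203, 183, 205, 186]
t=5: [234, 247, 237, 252, 251, 252, 244, 238, 235, 250, 234, 248]
t=6: [176, 166, 173, 162, 163, 162, 168, 172, 174, 163, 176, 165]
t=7: [249, 242, 247, 239, 239, 239, 244, 246, 248, 239, 249, 241]
t=8: [164, 169, 166, 171, 171, 171, 168, 166, 165, 171, 164, 170]
t=9: [240, 244, 242, 245, 245, 245, 243, 242, 241, 245, 240, 244]
t=10: [171, 168, 170, 168, 168, 168, 169, 170, 170, 168, 171, 168]
t=11: [246, 244, 245, 244, 244, 244, 245, 245, 245, 244, 246, 244]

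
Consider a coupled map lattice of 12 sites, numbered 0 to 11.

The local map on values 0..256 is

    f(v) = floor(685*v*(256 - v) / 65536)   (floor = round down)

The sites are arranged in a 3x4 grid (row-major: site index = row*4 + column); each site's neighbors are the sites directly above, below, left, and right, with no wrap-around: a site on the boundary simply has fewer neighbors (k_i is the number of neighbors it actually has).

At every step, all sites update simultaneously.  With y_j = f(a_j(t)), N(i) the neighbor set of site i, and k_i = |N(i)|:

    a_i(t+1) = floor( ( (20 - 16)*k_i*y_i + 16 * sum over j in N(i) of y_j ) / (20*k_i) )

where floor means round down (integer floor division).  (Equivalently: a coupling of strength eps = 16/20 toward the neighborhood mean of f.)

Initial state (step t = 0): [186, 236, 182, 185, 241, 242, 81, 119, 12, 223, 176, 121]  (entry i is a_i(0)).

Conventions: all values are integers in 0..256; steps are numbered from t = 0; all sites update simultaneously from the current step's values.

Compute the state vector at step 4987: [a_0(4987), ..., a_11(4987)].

Answer: [161, 161, 160, 160, 161, 161, 160, 160, 161, 161, 160, 160]
Key observation: The state at step 7, [161, 161, 160, 160, 161, 161, 160, 160, 161, 161, 160, 160], reappears at step 9: the system is in a cycle of period 2 from step 7 on.  Therefore the state at step 4987 equals the state at step 7 + ((4987 - 7) mod 2) = 7, which is [161, 161, 160, 160, 161, 161, 160, 160, 161, 161, 160, 160].

Derivation:
t=0: [186, 236, 182, 185, 241, 242, 81, 119, 12, 223, 176, 121]
t=1: [61, 92, 117, 151, 61, 69, 128, 155, 51, 71, 134, 160]
t=2: [137, 145, 165, 165, 122, 144, 161, 164, 126, 137, 158, 165]
t=3: [169, 165, 160, 156, 169, 167, 160, 157, 170, 167, 161, 158]
t=4: [154, 156, 159, 161, 153, 155, 159, 161, 153, 155, 158, 160]
t=5: [163, 162, 161, 159, 163, 162, 161, 159, 163, 162, 161, 160]
t=6: [158, 158, 159, 160, 158, 158, 159, 160, 158, 158, 159, 160]
t=7: [161, 161, 160, 160, 161, 161, 160, 160, 161, 161, 160, 160]
t=8: [159, 159, 159, 160, 159, 159, 159, 160, 159, 159, 159, 160]
t=9: [161, 161, 160, 160, 161, 161, 160, 160, 161, 161, 160, 160]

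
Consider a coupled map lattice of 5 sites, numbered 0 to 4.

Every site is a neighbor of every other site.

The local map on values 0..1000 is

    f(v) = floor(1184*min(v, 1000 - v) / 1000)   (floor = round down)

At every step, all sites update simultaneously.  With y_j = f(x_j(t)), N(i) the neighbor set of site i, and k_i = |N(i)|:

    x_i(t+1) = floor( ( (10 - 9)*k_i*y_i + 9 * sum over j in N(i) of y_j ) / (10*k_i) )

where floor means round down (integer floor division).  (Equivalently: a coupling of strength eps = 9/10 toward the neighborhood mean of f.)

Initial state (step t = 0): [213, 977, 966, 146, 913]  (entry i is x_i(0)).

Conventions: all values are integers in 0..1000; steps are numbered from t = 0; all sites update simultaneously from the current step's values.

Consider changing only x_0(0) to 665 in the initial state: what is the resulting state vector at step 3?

Simulating step by step:
t=0: [665, 977, 966, 146, 913]
t=1: [116, 162, 161, 144, 153]
t=2: [178, 171, 171, 174, 172]
t=3: [203, 204, 204, 204, 204]

Answer: [203, 204, 204, 204, 204]
Key observation: This trace re-runs the system from the modified initial state.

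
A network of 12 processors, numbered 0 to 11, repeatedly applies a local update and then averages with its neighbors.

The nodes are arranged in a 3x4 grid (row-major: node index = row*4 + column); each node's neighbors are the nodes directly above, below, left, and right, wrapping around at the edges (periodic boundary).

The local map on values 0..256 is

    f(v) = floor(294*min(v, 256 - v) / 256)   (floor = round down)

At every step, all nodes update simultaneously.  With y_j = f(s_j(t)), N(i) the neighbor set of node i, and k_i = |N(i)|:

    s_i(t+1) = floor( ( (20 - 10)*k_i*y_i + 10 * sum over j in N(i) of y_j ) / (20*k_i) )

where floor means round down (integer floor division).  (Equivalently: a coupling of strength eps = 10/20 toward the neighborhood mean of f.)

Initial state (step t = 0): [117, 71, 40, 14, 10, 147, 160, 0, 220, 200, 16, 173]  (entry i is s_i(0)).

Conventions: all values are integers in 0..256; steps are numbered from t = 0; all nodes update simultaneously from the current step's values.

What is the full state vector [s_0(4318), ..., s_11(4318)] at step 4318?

Simulating step by step:
t=0: [117, 71, 40, 14, 10, 147, 160, 0, 220, 200, 16, 173]
t=1: [85, 86, 50, 42, 43, 95, 78, 29, 58, 65, 48, 56]
t=2: [81, 91, 64, 55, 62, 93, 76, 47, 68, 78, 63, 57]
t=3: [86, 97, 77, 67, 76, 96, 81, 62, 78, 89, 75, 65]
t=4: [94, 105, 89, 79, 89, 104, 90, 76, 89, 100, 87, 77]
t=5: [105, 115, 102, 93, 102, 114, 102, 91, 102, 112, 100, 91]
t=6: [119, 127, 117, 108, 117, 126, 116, 107, 117, 125, 115, 107]
t=7: [135, 142, 133, 126, 134, 141, 133, 125, 133, 140, 132, 125]
t=8: [138, 133, 140, 142, 139, 134, 140, 142, 139, 134, 140, 142]
t=9: [134, 139, 133, 131, 134, 138, 133, 130, 134, 138, 133, 130]
t=10: [139, 135, 140, 142, 139, 136, 140, 143, 139, 136, 140, 143]
t=11: [134, 136, 133, 130, 133, 136, 133, 130, 133, 136, 133, 130]
t=12: [140, 137, 140, 143, 140, 138, 140, 143, 140, 138, 140, 143]
t=13: [132, 135, 132, 130, 132, 134, 132, 130, 132, 134, 132, 130]
t=14: [141, 139, 141, 143, 142, 140, 142, 143, 142, 140, 142, 143]
t=15: [131, 133, 131, 129, 130, 132, 130, 129, 130, 132, 130, 129]
t=16: [143, 141, 143, 144, 143, 142, 143, 144, 143, 142, 143, 144]
t=17: [129, 130, 129, 128, 129, 130, 129, 128, 129, 130, 129, 128]
t=18: [145, 144, 145, 146, 145, 144, 145, 146, 145, 144, 145, 146]
t=19: [127, 127, 127, 126, 127, 127, 127, 126, 127, 127, 127, 126]
t=20: [144, 145, 144, 144, 144, 145, 144, 144, 144, 145, 144, 144]
t=21: [127, 127, 127, 128, 127, 127, 127, 128, 127, 127, 127, 128]
t=22: [145, 145, 145, 146, 145, 145, 145, 146, 145, 145, 145, 146]
t=23: [126, 127, 126, 126, 126, 127, 126, 126, 126, 127, 126, 126]
t=24: [144, 144, 144, 144, 144, 144, 144, 144, 144, 144, 144, 144]
t=25: [128, 128, 128, 128, 128, 128, 128, 128, 128, 128, 128, 128]
t=26: [147, 147, 147, 147, 147, 147, 147, 147, 147, 147, 147, 147]
t=27: [125, 125, 125, 125, 125, 125, 125, 125, 125, 125, 125, 125]
t=28: [143, 143, 143, 143, 143, 143, 143, 143, 143, 143, 143, 143]
t=29: [129, 129, 129, 129, 129, 129, 129, 129, 129, 129, 129, 129]
t=30: [145, 145, 145, 145, 145, 145, 145, 145, 145, 145, 145, 145]
t=31: [127, 127, 127, 127, 127, 127, 127, 127, 127, 127, 127, 127]
t=32: [145, 145, 145, 145, 145, 145, 145, 145, 145, 145, 145, 145]

Answer: [145, 145, 145, 145, 145, 145, 145, 145, 145, 145, 145, 145]
Key observation: The state at step 30, [145, 145, 145, 145, 145, 145, 145, 145, 145, 145, 145, 145], reappears at step 32: the system is in a cycle of period 2 from step 30 on.  Therefore the state at step 4318 equals the state at step 30 + ((4318 - 30) mod 2) = 30, which is [145, 145, 145, 145, 145, 145, 145, 145, 145, 145, 145, 145].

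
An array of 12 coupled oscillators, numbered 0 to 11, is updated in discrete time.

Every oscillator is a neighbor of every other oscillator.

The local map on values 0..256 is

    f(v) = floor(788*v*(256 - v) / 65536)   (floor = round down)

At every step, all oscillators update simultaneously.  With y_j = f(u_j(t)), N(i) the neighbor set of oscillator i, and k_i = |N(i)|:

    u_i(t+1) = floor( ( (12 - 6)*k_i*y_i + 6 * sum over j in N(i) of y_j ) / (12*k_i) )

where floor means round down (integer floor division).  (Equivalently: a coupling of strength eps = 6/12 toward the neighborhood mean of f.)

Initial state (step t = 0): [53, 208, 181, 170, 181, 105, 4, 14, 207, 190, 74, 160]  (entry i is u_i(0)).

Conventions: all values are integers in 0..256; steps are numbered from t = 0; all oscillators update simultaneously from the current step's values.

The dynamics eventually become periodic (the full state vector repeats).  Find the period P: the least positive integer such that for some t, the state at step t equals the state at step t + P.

Simulating step by step:
t=0: [53, 208, 181, 170, 181, 105, 4, 14, 207, 190, 74, 160]
t=1: [131, 127, 147, 152, 147, 159, 78, 91, 128, 141, 146, 156]
t=2: [192, 192, 190, 189, 190, 187, 178, 184, 192, 191, 190, 188]
t=3: [149, 149, 151, 152, 151, 153, 158, 155, 149, 150, 151, 152]
t=4: [190, 190, 189, 189, 189, 189, 188, 188, 190, 190, 189, 189]
t=5: [150, 150, 151, 151, 151, 151, 152, 152, 150, 150, 151, 151]
t=6: [190, 190, 190, 190, 190, 190, 190, 190, 190, 190, 190, 190]
t=7: [150, 150, 150, 150, 150, 150, 150, 150, 150, 150, 150, 150]
t=8: [191, 191, 191, 191, 191, 191, 191, 191, 191, 191, 191, 191]
t=9: [149, 149, 149, 149, 149, 149, 149, 149, 149, 149, 149, 149]
t=10: [191, 191, 191, 191, 191, 191, 191, 191, 191, 191, 191, 191]

Answer: 2
Key observation: The state at step 8, [191, 191, 191, 191, 191, 191, 191, 191, 191, 191, 191, 191], reappears at step 10 — and no state repeats earlier — so the cycle the system enters has period 2.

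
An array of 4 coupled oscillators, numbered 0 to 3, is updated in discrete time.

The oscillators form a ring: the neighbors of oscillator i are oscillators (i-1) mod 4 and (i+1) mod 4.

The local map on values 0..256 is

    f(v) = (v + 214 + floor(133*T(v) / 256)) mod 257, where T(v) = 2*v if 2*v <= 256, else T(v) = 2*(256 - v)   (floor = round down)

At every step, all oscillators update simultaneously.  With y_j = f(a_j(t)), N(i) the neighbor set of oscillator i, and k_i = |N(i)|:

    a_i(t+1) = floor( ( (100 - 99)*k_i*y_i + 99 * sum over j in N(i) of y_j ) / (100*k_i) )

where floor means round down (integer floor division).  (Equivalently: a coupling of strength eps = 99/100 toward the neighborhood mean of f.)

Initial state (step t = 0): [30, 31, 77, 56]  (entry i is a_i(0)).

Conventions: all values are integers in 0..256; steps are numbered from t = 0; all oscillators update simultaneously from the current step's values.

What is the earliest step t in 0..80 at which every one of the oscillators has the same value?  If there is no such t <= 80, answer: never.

Answer: 8
Key observation: Synchronization is absorbing here: once all oscillators are equal they stay equal, and step 8 is the first all-equal step.

Derivation:
t=0: [30, 31, 77, 56]  (not all equal)
t=1: [45, 65, 46, 66]  (not all equal)
t=2: [89, 49, 89, 49]  (not all equal)
t=3: [56, 137, 56, 137]  (not all equal)
t=4: [215, 72, 215, 72]  (not all equal)
t=5: [104, 212, 104, 212]  (not all equal)
t=6: [213, 169, 213, 169]  (not all equal)
t=7: [215, 214, 215, 214]  (not all equal)
t=8: [214, 214, 214, 214]  (all equal)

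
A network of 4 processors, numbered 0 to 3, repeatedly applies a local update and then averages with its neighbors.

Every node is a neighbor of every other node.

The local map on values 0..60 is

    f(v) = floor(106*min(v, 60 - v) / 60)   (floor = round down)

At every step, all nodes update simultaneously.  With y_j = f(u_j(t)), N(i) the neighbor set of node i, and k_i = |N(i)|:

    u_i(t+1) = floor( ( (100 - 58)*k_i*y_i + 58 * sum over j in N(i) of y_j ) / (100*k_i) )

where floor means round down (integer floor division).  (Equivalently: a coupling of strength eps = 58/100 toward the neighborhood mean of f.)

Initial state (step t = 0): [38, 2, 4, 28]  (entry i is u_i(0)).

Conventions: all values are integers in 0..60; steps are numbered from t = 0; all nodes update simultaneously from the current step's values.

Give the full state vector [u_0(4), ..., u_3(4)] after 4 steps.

Answer: [47, 46, 47, 47]

Derivation:
t=0: [38, 2, 4, 28]
t=1: [27, 19, 20, 29]
t=2: [42, 39, 40, 43]
t=3: [32, 34, 33, 32]
t=4: [47, 46, 47, 47]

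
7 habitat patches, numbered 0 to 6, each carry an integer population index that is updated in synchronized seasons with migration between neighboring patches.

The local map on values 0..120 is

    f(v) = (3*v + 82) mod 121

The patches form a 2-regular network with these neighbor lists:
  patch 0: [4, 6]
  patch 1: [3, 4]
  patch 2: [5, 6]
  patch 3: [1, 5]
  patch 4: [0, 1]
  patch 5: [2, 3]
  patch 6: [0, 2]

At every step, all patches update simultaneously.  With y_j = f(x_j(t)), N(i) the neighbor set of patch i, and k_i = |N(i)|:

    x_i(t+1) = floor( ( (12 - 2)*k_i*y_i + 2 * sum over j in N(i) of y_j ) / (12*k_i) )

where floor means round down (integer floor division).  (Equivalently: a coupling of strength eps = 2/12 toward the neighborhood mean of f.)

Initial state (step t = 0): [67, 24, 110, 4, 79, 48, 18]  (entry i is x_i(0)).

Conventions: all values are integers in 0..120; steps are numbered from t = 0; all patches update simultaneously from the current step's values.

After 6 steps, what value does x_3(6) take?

Simulating step by step:
t=0: [67, 24, 110, 4, 79, 48, 18]
t=1: [41, 41, 50, 89, 70, 99, 20]
t=2: [75, 83, 95, 97, 55, 31, 33]
t=3: [59, 75, 12, 20, 17, 46, 55]
t=4: [15, 56, 107, 31, 16, 94, 15]
t=5: [6, 11, 33, 45, 8, 8, 8]
t=6: [101, 112, 67, 98, 106, 101, 101]

Answer: x_3(6) = 98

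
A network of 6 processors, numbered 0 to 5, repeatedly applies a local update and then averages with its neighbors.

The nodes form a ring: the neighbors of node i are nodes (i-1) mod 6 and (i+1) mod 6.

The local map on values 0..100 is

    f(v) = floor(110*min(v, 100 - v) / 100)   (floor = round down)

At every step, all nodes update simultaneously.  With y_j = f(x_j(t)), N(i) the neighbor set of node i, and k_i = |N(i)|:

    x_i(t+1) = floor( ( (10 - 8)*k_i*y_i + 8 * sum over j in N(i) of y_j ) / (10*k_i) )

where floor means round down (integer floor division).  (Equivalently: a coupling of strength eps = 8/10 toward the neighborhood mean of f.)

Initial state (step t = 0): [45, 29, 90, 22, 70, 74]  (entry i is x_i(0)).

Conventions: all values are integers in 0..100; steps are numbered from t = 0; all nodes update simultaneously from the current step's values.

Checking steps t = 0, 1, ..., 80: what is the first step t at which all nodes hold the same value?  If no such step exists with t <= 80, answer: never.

Simulating step by step:
t=0: [45, 29, 90, 22, 70, 74]  (not all equal)
t=1: [33, 30, 24, 22, 27, 38]  (not all equal)
t=2: [36, 31, 28, 26, 31, 34]  (not all equal)
t=3: [36, 34, 30, 31, 32, 36]  (not all equal)
t=4: [38, 36, 35, 34, 36, 37]  (not all equal)
t=5: [39, 39, 38, 38, 38, 40]  (not all equal)
t=6: [42, 41, 41, 41, 42, 42]  (not all equal)
t=7: [45, 45, 45, 45, 45, 46]  (not all equal)
t=8: [49, 49, 49, 49, 49, 49]  (all equal)

Answer: 8
Key observation: Synchronization is absorbing here: once all nodes are equal they stay equal, and step 8 is the first all-equal step.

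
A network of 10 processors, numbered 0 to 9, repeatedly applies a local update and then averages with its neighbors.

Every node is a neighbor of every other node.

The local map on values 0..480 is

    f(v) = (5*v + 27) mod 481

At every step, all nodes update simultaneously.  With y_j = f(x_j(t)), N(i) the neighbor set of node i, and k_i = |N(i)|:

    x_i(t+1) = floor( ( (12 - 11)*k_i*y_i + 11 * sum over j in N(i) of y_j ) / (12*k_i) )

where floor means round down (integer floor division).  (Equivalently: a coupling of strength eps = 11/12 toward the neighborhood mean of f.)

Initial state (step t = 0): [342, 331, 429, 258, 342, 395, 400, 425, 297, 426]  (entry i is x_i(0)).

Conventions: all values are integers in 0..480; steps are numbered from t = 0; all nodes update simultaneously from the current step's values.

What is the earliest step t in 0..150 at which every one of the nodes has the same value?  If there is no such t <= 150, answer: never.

Simulating step by step:
t=0: [342, 331, 429, 258, 342, 395, 400, 425, 297, 426]  (not all equal)
t=1: [212, 213, 213, 211, 212, 216, 216, 213, 216, 213]  (not all equal)
t=2: [132, 132, 132, 132, 132, 132, 132, 132, 132, 132]  (all equal)

Answer: 2
Key observation: Synchronization is absorbing here: once all nodes are equal they stay equal, and step 2 is the first all-equal step.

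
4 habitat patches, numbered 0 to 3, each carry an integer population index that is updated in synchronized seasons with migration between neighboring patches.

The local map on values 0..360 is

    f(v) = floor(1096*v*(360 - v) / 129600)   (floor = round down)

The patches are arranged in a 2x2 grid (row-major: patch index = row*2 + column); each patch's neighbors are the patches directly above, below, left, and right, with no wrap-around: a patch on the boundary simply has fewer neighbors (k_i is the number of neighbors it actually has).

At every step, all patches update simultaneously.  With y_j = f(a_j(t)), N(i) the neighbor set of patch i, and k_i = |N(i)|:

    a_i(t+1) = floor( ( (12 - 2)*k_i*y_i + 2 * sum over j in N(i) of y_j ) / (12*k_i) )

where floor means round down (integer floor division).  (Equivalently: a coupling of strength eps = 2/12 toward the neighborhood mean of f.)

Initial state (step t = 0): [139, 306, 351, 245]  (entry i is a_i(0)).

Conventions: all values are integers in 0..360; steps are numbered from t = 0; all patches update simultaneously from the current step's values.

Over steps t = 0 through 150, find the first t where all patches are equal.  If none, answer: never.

Simulating step by step:
t=0: [139, 306, 351, 245]  (not all equal)
t=1: [229, 157, 63, 212]  (not all equal)
t=2: [246, 267, 174, 256]  (not all equal)
t=3: [237, 212, 266, 227]  (not all equal)
t=4: [244, 262, 217, 252]  (not all equal)
t=5: [239, 219, 257, 231]  (not all equal)
t=6: [243, 258, 227, 250]  (not all equal)
t=7: [239, 224, 251, 233]  (not all equal)
t=8: [244, 255, 233, 249]  (not all equal)
t=9: [238, 227, 247, 233]  (not all equal)
t=10: [245, 253, 237, 249]  (not all equal)
t=11: [237, 229, 244, 233]  (not all equal)
t=12: [246, 252, 240, 249]  (not all equal)
t=13: [236, 230, 241, 233]  (not all equal)
t=14: [247, 251, 243, 249]  (not all equal)
t=15: [235, 231, 239, 233]  (not all equal)
t=16: [248, 251, 244, 249]  (not all equal)
t=17: [234, 231, 238, 233]  (not all equal)
t=18: [248, 251, 245, 249]  (not all equal)
t=19: [234, 231, 237, 233]  (not all equal)
t=20: [249, 251, 246, 249]  (not all equal)
t=21: [233, 231, 236, 233]  (not all equal)
t=22: [249, 251, 247, 249]  (not all equal)
t=23: [233, 231, 235, 233]  (not all equal)
t=24: [250, 251, 248, 250]  (not all equal)
t=25: [232, 231, 233, 232]  (not all equal)
t=26: [251, 251, 250, 251]  (not all equal)
t=27: [231, 231, 231, 231]  (all equal)

Answer: 27
Key observation: Synchronization is absorbing here: once all patches are equal they stay equal, and step 27 is the first all-equal step.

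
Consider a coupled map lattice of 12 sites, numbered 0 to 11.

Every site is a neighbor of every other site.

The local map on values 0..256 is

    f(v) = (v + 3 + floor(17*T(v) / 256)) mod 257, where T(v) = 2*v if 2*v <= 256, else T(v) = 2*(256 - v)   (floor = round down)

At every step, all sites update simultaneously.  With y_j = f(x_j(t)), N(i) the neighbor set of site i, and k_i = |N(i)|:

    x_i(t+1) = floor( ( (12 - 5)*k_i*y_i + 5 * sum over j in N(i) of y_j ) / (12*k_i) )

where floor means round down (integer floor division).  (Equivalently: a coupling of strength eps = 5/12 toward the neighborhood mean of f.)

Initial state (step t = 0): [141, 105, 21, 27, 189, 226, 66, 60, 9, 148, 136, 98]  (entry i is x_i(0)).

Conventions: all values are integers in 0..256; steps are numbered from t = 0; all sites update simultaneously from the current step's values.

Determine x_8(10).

Simulating step by step:
t=0: [141, 105, 21, 27, 189, 226, 66, 60, 9, 148, 136, 98]
t=1: [138, 117, 65, 69, 160, 178, 93, 89, 58, 141, 135, 113]
t=2: [143, 131, 99, 102, 153, 162, 117, 114, 95, 144, 142, 129]
t=3: [153, 147, 128, 130, 157, 162, 139, 137, 125, 153, 153, 146]
t=4: [165, 162, 154, 154, 167, 169, 159, 157, 151, 165, 165, 162]
t=5: [178, 176, 172, 172, 178, 179, 174, 174, 171, 178, 178, 176]
t=6: [189, 188, 187, 187, 189, 190, 187, 187, 186, 189, 189, 188]
t=7: [199, 199, 199, 199, 199, 200, 199, 199, 198, 199, 199, 199]
t=8: [209, 209, 209, 209, 209, 209, 209, 209, 208, 209, 209, 209]
t=9: [217, 217, 217, 217, 217, 217, 217, 217, 217, 217, 217, 217]
t=10: [225, 225, 225, 225, 225, 225, 225, 225, 225, 225, 225, 225]

Answer: x_8(10) = 225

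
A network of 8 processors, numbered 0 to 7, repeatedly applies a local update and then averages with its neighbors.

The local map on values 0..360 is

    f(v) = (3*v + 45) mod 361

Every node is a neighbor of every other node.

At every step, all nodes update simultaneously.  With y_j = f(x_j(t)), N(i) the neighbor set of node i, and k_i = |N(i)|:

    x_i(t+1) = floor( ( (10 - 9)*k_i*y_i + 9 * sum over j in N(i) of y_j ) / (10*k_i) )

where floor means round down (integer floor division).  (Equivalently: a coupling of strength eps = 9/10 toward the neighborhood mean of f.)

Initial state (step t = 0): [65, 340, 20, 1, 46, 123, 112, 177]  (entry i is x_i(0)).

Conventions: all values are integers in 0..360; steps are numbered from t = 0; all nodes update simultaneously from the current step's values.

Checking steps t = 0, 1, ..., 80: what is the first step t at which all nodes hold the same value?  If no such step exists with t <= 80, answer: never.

Simulating step by step:
t=0: [65, 340, 20, 1, 46, 123, 112, 177]  (not all equal)
t=1: [148, 145, 152, 153, 149, 153, 154, 149]  (not all equal)
t=2: [135, 135, 134, 134, 135, 134, 134, 135]  (not all equal)
t=3: [87, 87, 87, 87, 87, 87, 87, 87]  (all equal)

Answer: 3
Key observation: Synchronization is absorbing here: once all nodes are equal they stay equal, and step 3 is the first all-equal step.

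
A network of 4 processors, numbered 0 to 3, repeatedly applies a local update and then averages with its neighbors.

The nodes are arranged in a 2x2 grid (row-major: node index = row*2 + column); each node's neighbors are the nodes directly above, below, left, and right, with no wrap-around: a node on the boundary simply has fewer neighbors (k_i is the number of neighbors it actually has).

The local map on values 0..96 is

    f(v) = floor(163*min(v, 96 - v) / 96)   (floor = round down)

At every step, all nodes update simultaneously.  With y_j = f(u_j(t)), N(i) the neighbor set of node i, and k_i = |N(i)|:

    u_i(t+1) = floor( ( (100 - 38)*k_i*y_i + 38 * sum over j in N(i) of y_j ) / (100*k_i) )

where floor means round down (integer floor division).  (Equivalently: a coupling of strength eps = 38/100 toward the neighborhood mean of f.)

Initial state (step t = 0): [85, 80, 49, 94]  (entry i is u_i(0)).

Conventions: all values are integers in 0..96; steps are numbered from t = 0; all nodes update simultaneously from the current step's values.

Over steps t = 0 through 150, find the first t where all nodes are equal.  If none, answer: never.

Simulating step by step:
t=0: [85, 80, 49, 94]  (not all equal)
t=1: [31, 20, 52, 22]  (not all equal)
t=2: [52, 37, 62, 43]  (not all equal)
t=3: [68, 66, 63, 67]  (not all equal)
t=4: [49, 49, 52, 50]  (not all equal)
t=5: [78, 78, 75, 77]  (not all equal)
t=6: [30, 30, 33, 32]  (not all equal)
t=7: [51, 50, 54, 53]  (not all equal)
t=8: [75, 76, 72, 73]  (not all equal)
t=9: [35, 34, 38, 38]  (not all equal)
t=10: [59, 58, 63, 62]  (not all equal)
t=11: [61, 62, 57, 58]  (not all equal)
t=12: [59, 58, 64, 63]  (not all equal)
t=13: [60, 62, 55, 57]  (not all equal)
t=14: [61, 59, 66, 64]  (not all equal)
t=15: [57, 59, 52, 54]  (not all equal)
t=16: [66, 64, 71, 69]  (not all equal)
t=17: [49, 51, 44, 46]  (not all equal)
t=18: [77, 76, 75, 76]  (not all equal)
t=19: [32, 32, 34, 33]  (not all equal)
t=20: [54, 54, 56, 55]  (not all equal)
t=21: [70, 70, 68, 69]  (not all equal)
t=22: [44, 44, 46, 45]  (not all equal)
t=23: [74, 74, 76, 76]  (not all equal)
t=24: [36, 36, 33, 33]  (not all equal)
t=25: [60, 60, 56, 56]  (not all equal)
t=26: [62, 62, 65, 65]  (not all equal)
t=27: [56, 56, 52, 52]  (not all equal)
t=28: [68, 68, 72, 72]  (not all equal)
t=29: [45, 45, 41, 41]  (not all equal)
t=30: [74, 74, 70, 70]  (not all equal)
t=31: [38, 38, 42, 42]  (not all equal)
t=32: [65, 65, 69, 69]  (not all equal)
t=33: [50, 50, 46, 46]  (not all equal)
t=34: [78, 78, 78, 78]  (all equal)

Answer: 34
Key observation: Synchronization is absorbing here: once all nodes are equal they stay equal, and step 34 is the first all-equal step.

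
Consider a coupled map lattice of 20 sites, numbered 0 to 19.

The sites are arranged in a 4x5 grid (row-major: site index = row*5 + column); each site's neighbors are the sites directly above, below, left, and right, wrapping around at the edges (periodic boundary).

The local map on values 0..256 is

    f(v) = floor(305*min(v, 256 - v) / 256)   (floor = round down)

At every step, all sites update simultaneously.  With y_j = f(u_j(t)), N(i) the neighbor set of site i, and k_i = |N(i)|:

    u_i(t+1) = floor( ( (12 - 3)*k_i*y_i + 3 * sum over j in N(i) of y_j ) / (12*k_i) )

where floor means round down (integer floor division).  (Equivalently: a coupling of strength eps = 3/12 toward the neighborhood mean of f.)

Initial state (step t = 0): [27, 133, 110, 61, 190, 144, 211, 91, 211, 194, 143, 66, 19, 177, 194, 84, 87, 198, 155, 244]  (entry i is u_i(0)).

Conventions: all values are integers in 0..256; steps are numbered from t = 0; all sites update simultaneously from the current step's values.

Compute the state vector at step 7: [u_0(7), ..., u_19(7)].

Answer: [140, 137, 140, 143, 136, 144, 143, 140, 145, 148, 141, 142, 134, 146, 145, 138, 138, 140, 140, 133]

Derivation:
t=0: [27, 133, 110, 61, 190, 144, 211, 91, 211, 194, 143, 66, 19, 177, 194, 84, 87, 198, 155, 244]
t=1: [52, 129, 122, 77, 70, 118, 68, 97, 61, 75, 124, 78, 38, 87, 74, 92, 101, 75, 105, 33]
t=2: [75, 138, 136, 94, 79, 128, 91, 107, 78, 90, 137, 93, 58, 97, 89, 104, 117, 93, 113, 54]
t=3: [98, 134, 137, 112, 93, 141, 114, 120, 97, 108, 136, 111, 80, 111, 106, 119, 134, 112, 125, 76]
t=4: [120, 142, 140, 131, 111, 135, 136, 136, 119, 126, 140, 131, 104, 129, 125, 136, 143, 132, 141, 100]
t=5: [141, 136, 139, 145, 133, 143, 142, 140, 142, 147, 139, 144, 129, 147, 145, 139, 136, 143, 138, 124]
t=6: [137, 141, 138, 134, 143, 134, 135, 138, 134, 130, 137, 135, 146, 131, 133, 139, 140, 136, 138, 145]
t=7: [140, 137, 140, 143, 136, 144, 143, 140, 145, 148, 141, 142, 134, 146, 145, 138, 138, 140, 140, 133]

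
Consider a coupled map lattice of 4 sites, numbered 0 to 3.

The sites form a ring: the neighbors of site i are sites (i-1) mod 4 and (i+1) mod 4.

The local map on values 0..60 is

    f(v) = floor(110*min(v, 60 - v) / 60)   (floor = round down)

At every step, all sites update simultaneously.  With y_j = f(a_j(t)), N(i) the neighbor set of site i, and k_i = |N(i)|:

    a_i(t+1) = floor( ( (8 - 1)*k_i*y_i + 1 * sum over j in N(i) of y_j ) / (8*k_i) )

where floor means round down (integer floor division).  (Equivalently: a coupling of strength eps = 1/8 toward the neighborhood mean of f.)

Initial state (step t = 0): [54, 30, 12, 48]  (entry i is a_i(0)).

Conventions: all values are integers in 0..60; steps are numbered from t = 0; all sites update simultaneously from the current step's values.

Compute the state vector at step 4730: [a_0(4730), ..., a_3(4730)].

Answer: [22, 22, 22, 22]
Key observation: The state at step 20, [40, 40, 40, 40], reappears at step 27: the system is in a cycle of period 7 from step 20 on.  Therefore the state at step 4730 equals the state at step 20 + ((4730 - 20) mod 7) = 26, which is [22, 22, 22, 22].

Derivation:
t=0: [54, 30, 12, 48]
t=1: [14, 50, 24, 21]
t=2: [25, 20, 42, 37]
t=3: [44, 36, 33, 41]
t=4: [30, 43, 47, 34]
t=5: [53, 32, 25, 46]
t=6: [15, 48, 44, 25]
t=7: [27, 22, 29, 42]
t=8: [47, 41, 50, 35]
t=9: [25, 32, 20, 41]
t=10: [44, 49, 36, 34]
t=11: [29, 22, 42, 45]
t=12: [50, 40, 33, 29]
t=13: [21, 35, 48, 50]
t=14: [37, 43, 23, 19]
t=15: [40, 32, 40, 35]
t=16: [37, 49, 37, 43]
t=17: [39, 22, 39, 32]
t=18: [38, 39, 38, 49]
t=19: [38, 38, 38, 22]
t=20: [40, 40, 40, 40]
t=21: [36, 36, 36, 36]
t=22: [44, 44, 44, 44]
t=23: [29, 29, 29, 29]
t=24: [53, 53, 53, 53]
t=25: [12, 12, 12, 12]
t=26: [22, 22, 22, 22]
t=27: [40, 40, 40, 40]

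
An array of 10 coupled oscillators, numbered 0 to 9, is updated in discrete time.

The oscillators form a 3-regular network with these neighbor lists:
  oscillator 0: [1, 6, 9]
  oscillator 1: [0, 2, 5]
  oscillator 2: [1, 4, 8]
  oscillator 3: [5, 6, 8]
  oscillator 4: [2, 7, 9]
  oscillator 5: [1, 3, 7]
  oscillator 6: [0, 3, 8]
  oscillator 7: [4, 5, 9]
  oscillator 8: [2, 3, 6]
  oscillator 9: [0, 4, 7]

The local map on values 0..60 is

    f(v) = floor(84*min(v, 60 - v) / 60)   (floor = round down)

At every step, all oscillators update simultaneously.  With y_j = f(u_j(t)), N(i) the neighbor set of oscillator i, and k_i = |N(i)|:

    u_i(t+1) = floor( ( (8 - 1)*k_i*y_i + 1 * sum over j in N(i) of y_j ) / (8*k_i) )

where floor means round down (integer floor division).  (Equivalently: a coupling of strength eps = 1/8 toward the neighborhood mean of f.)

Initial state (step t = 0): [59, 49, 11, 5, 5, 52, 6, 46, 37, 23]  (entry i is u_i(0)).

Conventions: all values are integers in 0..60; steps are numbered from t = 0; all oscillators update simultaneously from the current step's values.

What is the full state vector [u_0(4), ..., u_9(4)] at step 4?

Simulating step by step:
t=0: [59, 49, 11, 5, 5, 52, 6, 46, 37, 23]
t=1: [3, 14, 15, 8, 8, 11, 8, 18, 29, 29]
t=2: [6, 18, 21, 12, 13, 15, 11, 24, 36, 36]
t=3: [10, 24, 28, 16, 19, 21, 15, 31, 31, 31]
t=4: [16, 32, 38, 23, 27, 29, 21, 38, 38, 38]

Answer: [16, 32, 38, 23, 27, 29, 21, 38, 38, 38]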